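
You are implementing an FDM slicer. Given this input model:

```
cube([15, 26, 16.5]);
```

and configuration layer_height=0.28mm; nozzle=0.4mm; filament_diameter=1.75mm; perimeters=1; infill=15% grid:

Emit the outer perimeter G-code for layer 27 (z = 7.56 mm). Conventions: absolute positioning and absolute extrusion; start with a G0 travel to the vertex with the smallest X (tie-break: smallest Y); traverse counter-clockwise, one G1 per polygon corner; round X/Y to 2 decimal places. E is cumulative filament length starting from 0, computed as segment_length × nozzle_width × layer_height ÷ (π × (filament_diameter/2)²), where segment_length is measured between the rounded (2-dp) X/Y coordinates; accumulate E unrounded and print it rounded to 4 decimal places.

G0 X0.00 Y0.00 Z7.56
G1 X15.00 Y0.00 E0.6985
G1 X15.00 Y26.00 E1.9091
G1 X0.00 Y26.00 E2.6076
G1 X0.00 Y0.00 E3.8183

At z = 7.56 mm: the 15×26 cube contributes its full rectangle. The outline is a single polygon with 4 vertices. Extrusion per mm of travel: 0.4 × 0.28 / (π × 0.875²) = 0.046564. Accumulating E over each segment gives final E = 3.8183.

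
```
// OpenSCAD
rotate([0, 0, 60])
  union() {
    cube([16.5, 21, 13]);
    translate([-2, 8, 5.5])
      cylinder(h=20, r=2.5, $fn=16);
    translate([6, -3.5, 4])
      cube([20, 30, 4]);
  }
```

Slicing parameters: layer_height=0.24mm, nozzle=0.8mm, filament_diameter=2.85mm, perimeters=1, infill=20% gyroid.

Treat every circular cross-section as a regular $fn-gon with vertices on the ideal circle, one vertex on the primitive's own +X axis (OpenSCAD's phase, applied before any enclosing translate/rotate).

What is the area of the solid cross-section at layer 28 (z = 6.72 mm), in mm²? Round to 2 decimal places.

744.22 mm²

At z = 6.72 mm: the cube is present — its section is the full 16.5×21 rectangle (area 346.50 mm²); the cylinder at (-2, 8): section is a regular 16-gon, circumradius r=2.5 (area = (16/2)·2.500²·sin(360°/16) = 19.13 mm²); the 20×30 cube at (6, -3.5) contributes its full rectangle (area 600.00 mm²); Taking the union: the regions partially overlap — summed areas 965.63 mm² minus the doubly-counted overlap 221.42 mm² gives 744.22 mm² — area = 744.22 mm²; (whole slice rotated 60° about Z — lengths, areas and connectivity unchanged). Overall, the cross-section is a single solid region. Net area = 744.22 mm².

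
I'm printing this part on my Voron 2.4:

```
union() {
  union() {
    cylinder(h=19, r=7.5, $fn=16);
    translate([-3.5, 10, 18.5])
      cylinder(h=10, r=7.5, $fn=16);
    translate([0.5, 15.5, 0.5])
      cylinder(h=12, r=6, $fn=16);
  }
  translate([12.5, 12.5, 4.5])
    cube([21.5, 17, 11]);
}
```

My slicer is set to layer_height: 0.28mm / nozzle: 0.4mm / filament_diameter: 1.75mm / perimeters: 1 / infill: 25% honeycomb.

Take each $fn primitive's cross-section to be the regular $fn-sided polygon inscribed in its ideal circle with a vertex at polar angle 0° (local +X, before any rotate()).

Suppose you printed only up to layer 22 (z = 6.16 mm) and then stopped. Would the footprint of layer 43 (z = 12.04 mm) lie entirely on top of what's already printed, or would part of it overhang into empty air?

Compare the two slices. At z = 6.16: the cylinder: section is a regular 16-gon, circumradius r=7.5 (area = (16/2)·7.500²·sin(360°/16) = 172.21 mm²); the cylinder at (-3.5, 10) is absent (z outside [18.5, 28.5]); the r=6 cylinder at (0.5, 15.5) gives a regular 16-gon of circumradius 6 (constant along its height) (area = (16/2)·6.000²·sin(360°/16) = 110.21 mm²); Taking the union: the 2 present regions are separate (no shared area or edge), so areas and boundary lengths simply add and each stays a separate island — area = 282.42 mm²; the cube at (12.5, 12.5) is present — its section is the full 21.5×17 rectangle (area 365.50 mm²); Merging all regions: the 2 present regions are separate (no shared area or edge), so areas and boundary lengths simply add and each stays a separate island — area = 647.92 mm². At z = 12.04: the r=7.5 cylinder gives a regular 16-gon of circumradius 7.5 (constant along its height) (area = (16/2)·7.500²·sin(360°/16) = 172.21 mm²); the cylinder at (-3.5, 10) is absent (z outside [18.5, 28.5]); the r=6 cylinder at (0.5, 15.5) contributes a regular 16-gon of circumradius 6 (area = (16/2)·6.000²·sin(360°/16) = 110.21 mm²); Merging all regions: the 2 present regions are separate (no shared area or edge), so areas and boundary lengths simply add and each stays a separate island — area = 282.42 mm²; the cube at (12.5, 12.5) (footprint 21.5×17) is included at this height (area 365.50 mm²); Combining (union): the 2 present regions are separate (no shared area or edge), so areas and boundary lengths simply add and each stays a separate island — area = 647.92 mm². Checking containment: the cross-section at z = 12.04 is a subset of the cross-section at z = 6.16.

entirely on top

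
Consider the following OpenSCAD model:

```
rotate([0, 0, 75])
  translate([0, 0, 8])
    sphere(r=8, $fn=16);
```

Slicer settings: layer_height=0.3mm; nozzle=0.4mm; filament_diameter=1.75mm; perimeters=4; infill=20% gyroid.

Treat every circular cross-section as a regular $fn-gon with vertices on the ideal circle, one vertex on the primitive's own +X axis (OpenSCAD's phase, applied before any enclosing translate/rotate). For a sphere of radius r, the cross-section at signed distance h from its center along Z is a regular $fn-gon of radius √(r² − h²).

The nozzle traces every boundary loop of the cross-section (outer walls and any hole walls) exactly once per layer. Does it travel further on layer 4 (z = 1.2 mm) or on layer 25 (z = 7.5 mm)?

layer 25 (z = 7.5 mm)

Layer 4 (z = 1.2): the r=8 sphere contributes a regular 16-gon of circumradius √(8²−6.8²) = 4.214 (perimeter = 2·16·4.214·sin(180°/16) = 26.31 mm); (whole slice rotated 75° about Z — lengths, areas and connectivity unchanged). So its perimeter = 26.31 mm. Layer 25 (z = 7.5): the r=8 sphere slices to a regular 16-gon of circumradius 7.984 (√(r²−h²) with h=0.5 from center) (perimeter = 2·16·7.984·sin(180°/16) = 49.85 mm); (whole slice rotated 75° about Z — lengths, areas and connectivity unchanged). So its perimeter = 49.85 mm. Layer 25 is larger (49.85 vs 26.31 mm).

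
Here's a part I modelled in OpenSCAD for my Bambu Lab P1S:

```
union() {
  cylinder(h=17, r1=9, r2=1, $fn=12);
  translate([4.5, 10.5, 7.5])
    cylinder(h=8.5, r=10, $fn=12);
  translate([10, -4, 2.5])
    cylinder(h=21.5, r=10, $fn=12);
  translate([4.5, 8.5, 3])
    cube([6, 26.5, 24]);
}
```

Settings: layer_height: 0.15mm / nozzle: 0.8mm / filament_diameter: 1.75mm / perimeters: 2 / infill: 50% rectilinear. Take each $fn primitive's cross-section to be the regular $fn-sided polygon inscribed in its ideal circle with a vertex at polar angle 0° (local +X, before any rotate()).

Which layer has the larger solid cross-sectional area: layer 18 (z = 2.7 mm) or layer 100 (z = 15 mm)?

layer 100 (z = 15 mm)

Layer 18 (z = 2.7): the cone: at t=0.159 of its height the radius interpolates to r₁+(r₂−r₁)t = 7.729, giving a regular 12-gon of that circumradius (area = (12/2)·7.729²·sin(360°/12) = 179.23 mm²); the cylinder at (4.5, 10.5) does not reach this height (z outside [7.5, 16]); the cylinder at (10, -4): section is a regular 12-gon, circumradius r=10 (area = (12/2)·10.000²·sin(360°/12) = 300.00 mm²); the cube at (4.5, 8.5) is not intersected at this z (z outside [3, 27]); Merging all regions: the regions partially overlap — summed areas 479.23 mm² minus the doubly-counted overlap 61.08 mm² gives 418.15 mm² — area = 418.15 mm². So its area = 418.15 mm². Layer 100 (z = 15): the cone (r1=9→r2=1) has section circumradius 1.941 here — a regular 12-gon (area = (12/2)·1.941²·sin(360°/12) = 11.30 mm²); the cylinder at (4.5, 10.5): section is a regular 12-gon, circumradius r=10 (area = (12/2)·10.000²·sin(360°/12) = 300.00 mm²); the r=10 cylinder at (10, -4) contributes a regular 12-gon of circumradius 10 (area = (12/2)·10.000²·sin(360°/12) = 300.00 mm²); the cube at (4.5, 8.5) is present — its section is the full 6×26.5 rectangle (area 159.00 mm²); Combining (union): the regions partially overlap — summed areas 770.30 mm² minus the doubly-counted overlap 101.58 mm² gives 668.73 mm² — area = 668.73 mm². So its area = 668.73 mm². Layer 100 is larger (668.73 vs 418.15 mm²).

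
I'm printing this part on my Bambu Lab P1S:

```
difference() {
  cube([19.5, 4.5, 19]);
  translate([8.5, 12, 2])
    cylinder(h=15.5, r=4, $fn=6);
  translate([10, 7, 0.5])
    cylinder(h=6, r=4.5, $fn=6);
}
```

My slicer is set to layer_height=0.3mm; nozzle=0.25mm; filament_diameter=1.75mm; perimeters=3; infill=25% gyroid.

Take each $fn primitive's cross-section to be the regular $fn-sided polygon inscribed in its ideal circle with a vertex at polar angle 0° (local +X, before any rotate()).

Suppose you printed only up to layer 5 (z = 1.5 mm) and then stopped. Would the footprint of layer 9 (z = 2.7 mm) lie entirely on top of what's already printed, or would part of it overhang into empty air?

entirely on top

Compare the two slices. At z = 1.5: the cube is present — its section is the full 19.5×4.5 rectangle (area 87.75 mm²); the cylinder at (8.5, 12) is absent (z outside [2, 17.5]); the cylinder at (10, 7): section is a regular 6-gon, circumradius r=4.5 (area = (6/2)·4.500²·sin(360°/6) = 52.61 mm²); Subtracting the remaining from the first: starting from the 19.5×4.5 cube (87.75 mm²), the r=4.5 cylinder at (10, 7) partially overlaps it — only the 7.41 mm² overlap (of its 52.61 mm²) is removed, clipping the outline — area = 80.34 mm². At z = 2.7: the cube (footprint 19.5×4.5) is included at this height (area 87.75 mm²); the cylinder at (8.5, 12): section is a regular 6-gon, circumradius r=4 (area = (6/2)·4.000²·sin(360°/6) = 41.57 mm²); the r=4.5 cylinder at (10, 7) gives a regular 6-gon of circumradius 4.5 (constant along its height) (area = (6/2)·4.500²·sin(360°/6) = 52.61 mm²); After the difference (first − rest): starting from the 19.5×4.5 cube (87.75 mm²), the r=4 cylinder at (8.5, 12) misses the remaining region (no effect); the r=4.5 cylinder at (10, 7) partially overlaps it — only the 7.41 mm² overlap (of its 52.61 mm²) is removed, clipping the outline — area = 80.34 mm². Checking containment: the cross-section at z = 2.7 is a subset of the cross-section at z = 1.5.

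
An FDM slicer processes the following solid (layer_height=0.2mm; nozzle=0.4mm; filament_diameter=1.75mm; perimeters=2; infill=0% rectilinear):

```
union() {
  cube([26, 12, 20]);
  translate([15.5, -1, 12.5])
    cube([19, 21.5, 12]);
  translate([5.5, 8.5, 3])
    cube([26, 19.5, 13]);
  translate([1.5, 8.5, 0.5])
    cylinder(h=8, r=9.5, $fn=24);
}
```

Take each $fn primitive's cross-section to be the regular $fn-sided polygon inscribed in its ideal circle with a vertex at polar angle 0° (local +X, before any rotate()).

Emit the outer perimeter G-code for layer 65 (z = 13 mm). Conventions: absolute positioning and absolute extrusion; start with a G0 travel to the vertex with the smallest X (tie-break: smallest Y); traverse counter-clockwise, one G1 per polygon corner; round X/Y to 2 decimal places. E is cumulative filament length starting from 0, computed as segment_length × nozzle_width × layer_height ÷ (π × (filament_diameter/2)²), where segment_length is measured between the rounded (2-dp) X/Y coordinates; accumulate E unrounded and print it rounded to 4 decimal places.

At z = 13 mm: the cube (footprint 26×12) is included at this height; the cube at (15.5, -1) (footprint 19×21.5) is included at this height; the 26×19.5 cube at (5.5, 8.5) contributes its full rectangle; the cylinder at (1.5, 8.5) is absent (z outside [0.5, 8.5]); Combining (union): the regions partially overlap (shared area 353.00 mm²), so overlapping operands fuse into one piece — 1 connected region. The outline is a single polygon with 10 vertices. Extrusion per mm of travel: 0.4 × 0.2 / (π × 0.875²) = 0.033260. Accumulating E over each segment gives final E = 4.2240.

G0 X0.00 Y0.00 Z13.00
G1 X15.50 Y0.00 E0.5155
G1 X15.50 Y-1.00 E0.5488
G1 X34.50 Y-1.00 E1.1807
G1 X34.50 Y20.50 E1.8958
G1 X31.50 Y20.50 E1.9956
G1 X31.50 Y28.00 E2.2451
G1 X5.50 Y28.00 E3.1098
G1 X5.50 Y12.00 E3.6420
G1 X0.00 Y12.00 E3.8249
G1 X0.00 Y0.00 E4.2240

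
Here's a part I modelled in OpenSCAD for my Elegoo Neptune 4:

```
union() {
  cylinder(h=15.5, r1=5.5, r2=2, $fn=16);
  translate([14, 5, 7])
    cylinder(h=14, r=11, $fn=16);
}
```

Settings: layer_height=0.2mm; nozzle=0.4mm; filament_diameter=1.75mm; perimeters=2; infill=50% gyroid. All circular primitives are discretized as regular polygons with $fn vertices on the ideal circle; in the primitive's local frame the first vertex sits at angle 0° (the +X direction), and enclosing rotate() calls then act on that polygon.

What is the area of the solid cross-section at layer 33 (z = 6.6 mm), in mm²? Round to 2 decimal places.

At z = 6.6 mm: the cone (r1=5.5→r2=2) has section circumradius 4.010 here — a regular 16-gon (area = (16/2)·4.010²·sin(360°/16) = 49.22 mm²); the cylinder at (14, 5) is not intersected at this z (z outside [7, 21]); Merging all regions: only the cone is present, so the union is just that shape — area = 49.22 mm². Overall, the cross-section is a single solid region. Net area = 49.22 mm².

49.22 mm²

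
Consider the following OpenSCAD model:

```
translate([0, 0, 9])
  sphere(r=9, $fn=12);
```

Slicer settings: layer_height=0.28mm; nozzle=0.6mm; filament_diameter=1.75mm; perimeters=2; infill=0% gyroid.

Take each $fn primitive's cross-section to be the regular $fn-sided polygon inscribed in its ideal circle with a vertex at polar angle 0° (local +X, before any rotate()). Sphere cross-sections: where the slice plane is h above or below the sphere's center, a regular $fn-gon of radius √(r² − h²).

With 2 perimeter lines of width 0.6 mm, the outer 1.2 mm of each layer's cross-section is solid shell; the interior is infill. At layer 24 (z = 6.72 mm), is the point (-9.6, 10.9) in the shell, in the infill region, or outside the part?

At z = 6.72 mm: the r=9 sphere contributes a regular 12-gon of circumradius √(9²−2.28²) = 8.706. Overall, the cross-section is a single solid region. The nearest boundary edge runs (-4.35, 7.54)→(-7.54, 4.35); distance from the point to it = 6.09 mm. The point is not inside any of the regions above, so it lies outside the cross-section (6.09 mm from the nearest boundary).

outside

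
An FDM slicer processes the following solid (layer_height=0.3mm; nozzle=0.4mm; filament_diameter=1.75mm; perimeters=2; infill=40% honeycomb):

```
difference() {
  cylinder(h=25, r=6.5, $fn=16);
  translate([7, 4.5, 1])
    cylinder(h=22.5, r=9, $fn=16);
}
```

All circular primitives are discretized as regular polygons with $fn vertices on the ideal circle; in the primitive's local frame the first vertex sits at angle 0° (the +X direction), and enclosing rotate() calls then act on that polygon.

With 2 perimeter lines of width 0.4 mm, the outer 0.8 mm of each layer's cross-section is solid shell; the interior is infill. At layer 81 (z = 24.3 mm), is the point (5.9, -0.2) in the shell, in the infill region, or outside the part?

At z = 24.3 mm: the cylinder: section is a regular 16-gon, circumradius r=6.5; the cylinder at (7, 4.5) is not intersected at this z (z outside [1, 23.5]); Taking the first minus the rest: none of the subtracted shapes is present at this height, so the r=6.5 cylinder is unchanged — 1 connected region. Overall, the cross-section is a single solid region. The nearest boundary edge runs (6.01, -2.49)→(6.50, 0.00); distance from the point to it = 0.55 mm. The point is inside the cross-section, 0.55 mm from the nearest boundary — within the 0.8 mm shell band (2 × 0.4).

shell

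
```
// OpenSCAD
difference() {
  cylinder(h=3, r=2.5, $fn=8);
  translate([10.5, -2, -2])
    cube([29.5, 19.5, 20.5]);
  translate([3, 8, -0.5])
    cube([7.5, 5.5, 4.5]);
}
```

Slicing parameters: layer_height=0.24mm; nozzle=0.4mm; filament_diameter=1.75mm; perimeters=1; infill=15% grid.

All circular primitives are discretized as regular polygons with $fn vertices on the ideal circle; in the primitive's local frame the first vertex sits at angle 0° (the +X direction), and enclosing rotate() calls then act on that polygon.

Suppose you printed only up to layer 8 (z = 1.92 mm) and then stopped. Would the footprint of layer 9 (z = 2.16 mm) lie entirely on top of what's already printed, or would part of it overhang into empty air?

Compare the two slices. At z = 1.92: the r=2.5 cylinder gives a regular 8-gon of circumradius 2.5 (constant along its height) (area = (8/2)·2.500²·sin(360°/8) = 17.68 mm²); the cube at (10.5, -2) (footprint 29.5×19.5) is included at this height (area 575.25 mm²); the cube at (3, 8) is present — its section is the full 7.5×5.5 rectangle (area 41.25 mm²); Subtracting the remaining from the first: starting from the r=2.5 cylinder (17.68 mm²), the 29.5×19.5 cube at (10.5, -2) misses the remaining region (no effect); the 7.5×5.5 cube at (3, 8) misses the remaining region (no effect) — area = 17.68 mm². At z = 2.16: the r=2.5 cylinder contributes a regular 8-gon of circumradius 2.5 (area = (8/2)·2.500²·sin(360°/8) = 17.68 mm²); the cube at (10.5, -2) is present — its section is the full 29.5×19.5 rectangle (area 575.25 mm²); the cube at (3, 8) is present — its section is the full 7.5×5.5 rectangle (area 41.25 mm²); After the difference (first − rest): starting from the r=2.5 cylinder (17.68 mm²), the 29.5×19.5 cube at (10.5, -2) misses the remaining region (no effect); the 7.5×5.5 cube at (3, 8) misses the remaining region (no effect) — area = 17.68 mm². Checking containment: the cross-section at z = 2.16 is a subset of the cross-section at z = 1.92.

entirely on top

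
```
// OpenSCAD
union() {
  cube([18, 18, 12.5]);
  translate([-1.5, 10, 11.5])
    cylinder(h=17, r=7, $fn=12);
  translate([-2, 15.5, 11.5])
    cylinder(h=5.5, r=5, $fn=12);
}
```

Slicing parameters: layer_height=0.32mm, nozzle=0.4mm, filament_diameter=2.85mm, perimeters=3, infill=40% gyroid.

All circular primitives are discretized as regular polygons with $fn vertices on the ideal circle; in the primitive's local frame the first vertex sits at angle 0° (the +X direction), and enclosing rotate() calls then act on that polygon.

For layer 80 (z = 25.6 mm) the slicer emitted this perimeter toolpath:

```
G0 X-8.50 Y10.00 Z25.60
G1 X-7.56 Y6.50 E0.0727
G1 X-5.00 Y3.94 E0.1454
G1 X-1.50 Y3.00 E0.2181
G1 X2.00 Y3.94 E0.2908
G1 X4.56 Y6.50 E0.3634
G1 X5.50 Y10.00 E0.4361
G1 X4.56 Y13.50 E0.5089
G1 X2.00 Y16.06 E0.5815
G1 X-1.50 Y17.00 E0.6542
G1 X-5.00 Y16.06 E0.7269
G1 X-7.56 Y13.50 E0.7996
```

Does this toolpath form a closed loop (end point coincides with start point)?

no

Start point (G0): (-8.50, 10.00). End point (last G1): the path does not return to the start — open.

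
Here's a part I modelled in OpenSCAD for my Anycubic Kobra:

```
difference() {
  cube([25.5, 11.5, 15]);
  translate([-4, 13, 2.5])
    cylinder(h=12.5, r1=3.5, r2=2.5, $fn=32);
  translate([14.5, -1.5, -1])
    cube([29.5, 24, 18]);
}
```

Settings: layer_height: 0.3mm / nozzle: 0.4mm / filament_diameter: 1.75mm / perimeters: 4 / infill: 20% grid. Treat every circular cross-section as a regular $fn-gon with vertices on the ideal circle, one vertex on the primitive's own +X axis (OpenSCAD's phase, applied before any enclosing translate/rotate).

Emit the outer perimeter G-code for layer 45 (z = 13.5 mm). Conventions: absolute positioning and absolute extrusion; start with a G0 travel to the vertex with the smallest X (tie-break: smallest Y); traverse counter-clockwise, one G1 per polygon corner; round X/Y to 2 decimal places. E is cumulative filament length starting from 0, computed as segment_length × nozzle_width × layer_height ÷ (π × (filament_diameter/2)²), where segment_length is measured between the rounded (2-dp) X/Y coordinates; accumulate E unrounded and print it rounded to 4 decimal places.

At z = 13.5 mm: the 25.5×11.5 cube contributes its full rectangle; the cone at (-4, 13): at t=0.880 of its height the radius interpolates to r₁+(r₂−r₁)t = 2.620, giving a regular 32-gon of that circumradius; the 29.5×24 cube at (14.5, -1.5) contributes its full rectangle; Subtracting the remaining from the first: starting from the 25.5×11.5 cube, the cone at (-4, 13) misses the remaining region (no effect); the 29.5×24 cube at (14.5, -1.5) partially overlaps it — only the 126.50 mm² overlap (of its 708.00 mm²) is removed, clipping the outline — 1 connected region. The outline is a single polygon with 4 vertices. Extrusion per mm of travel: 0.4 × 0.3 / (π × 0.875²) = 0.049890. Accumulating E over each segment gives final E = 2.5943.

G0 X0.00 Y0.00 Z13.50
G1 X14.50 Y0.00 E0.7234
G1 X14.50 Y11.50 E1.2971
G1 X0.00 Y11.50 E2.0206
G1 X0.00 Y0.00 E2.5943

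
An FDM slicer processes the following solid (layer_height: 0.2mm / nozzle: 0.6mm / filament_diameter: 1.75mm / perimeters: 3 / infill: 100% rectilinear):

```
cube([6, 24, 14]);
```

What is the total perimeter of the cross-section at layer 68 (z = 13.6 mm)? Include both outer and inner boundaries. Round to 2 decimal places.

At z = 13.6 mm: the 6×24 cube contributes its full rectangle (perimeter 60.00 mm). Overall, the cross-section is a single solid region. Total boundary length (outer) = 60.00 mm.

60.00 mm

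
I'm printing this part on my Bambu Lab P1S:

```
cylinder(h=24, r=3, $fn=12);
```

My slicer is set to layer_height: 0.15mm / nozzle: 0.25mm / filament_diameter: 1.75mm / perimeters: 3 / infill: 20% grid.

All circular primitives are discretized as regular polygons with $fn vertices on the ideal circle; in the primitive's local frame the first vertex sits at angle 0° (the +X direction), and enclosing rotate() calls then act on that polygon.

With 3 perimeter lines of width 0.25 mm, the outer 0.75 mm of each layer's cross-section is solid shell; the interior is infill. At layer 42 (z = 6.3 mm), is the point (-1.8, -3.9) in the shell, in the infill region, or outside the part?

outside

At z = 6.3 mm: the r=3 cylinder contributes a regular 12-gon of circumradius 3. Overall, the cross-section is a single solid region. The nearest boundary edge runs (-1.50, -2.60)→(-0.00, -3.00); distance from the point to it = 1.34 mm. The point is not inside any of the regions above, so it lies outside the cross-section (1.34 mm from the nearest boundary).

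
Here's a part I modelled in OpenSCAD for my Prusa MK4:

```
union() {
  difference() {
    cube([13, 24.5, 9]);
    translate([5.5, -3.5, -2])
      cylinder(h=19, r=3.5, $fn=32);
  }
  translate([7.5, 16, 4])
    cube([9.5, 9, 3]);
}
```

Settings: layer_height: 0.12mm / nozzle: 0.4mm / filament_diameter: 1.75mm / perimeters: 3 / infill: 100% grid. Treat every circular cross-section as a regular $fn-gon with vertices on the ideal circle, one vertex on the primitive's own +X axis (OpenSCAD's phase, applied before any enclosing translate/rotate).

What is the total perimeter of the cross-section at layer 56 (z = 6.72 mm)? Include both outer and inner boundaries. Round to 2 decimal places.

84.00 mm

At z = 6.72 mm: the cube is present — its section is the full 13×24.5 rectangle (perimeter 75.00 mm); the r=3.5 cylinder at (5.5, -3.5) gives a regular 32-gon of circumradius 3.5 (constant along its height) (perimeter = 2·32·3.500·sin(180°/32) = 21.96 mm); Subtracting the remaining from the first: starting from the 13×24.5 cube, the r=3.5 cylinder at (5.5, -3.5) misses the remaining region (no effect) — boundary = 75.00 mm; the cube at (7.5, 16) (footprint 9.5×9) is included at this height (perimeter 37.00 mm); Combining (union): the regions partially overlap (shared area 46.75 mm²), so the edge portions inside another operand are dropped and the merged outline is re-measured after clipping — boundary = 84.00 mm. Overall, the cross-section is a single solid region. Total boundary length (outer) = 84.00 mm.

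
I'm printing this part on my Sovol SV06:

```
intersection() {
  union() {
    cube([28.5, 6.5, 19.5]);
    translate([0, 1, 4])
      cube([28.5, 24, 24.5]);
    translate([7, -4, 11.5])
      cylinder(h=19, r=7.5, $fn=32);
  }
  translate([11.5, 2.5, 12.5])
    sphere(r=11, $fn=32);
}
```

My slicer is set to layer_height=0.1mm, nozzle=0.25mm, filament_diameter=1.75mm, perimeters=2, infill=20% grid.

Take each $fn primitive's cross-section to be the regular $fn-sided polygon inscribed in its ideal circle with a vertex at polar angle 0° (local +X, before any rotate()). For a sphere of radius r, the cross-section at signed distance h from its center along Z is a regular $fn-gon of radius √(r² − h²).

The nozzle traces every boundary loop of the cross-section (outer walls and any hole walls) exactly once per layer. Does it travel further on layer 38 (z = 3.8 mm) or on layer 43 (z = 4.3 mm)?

layer 43 (z = 4.3 mm)

Layer 38 (z = 3.8): the cube is present — its section is the full 28.5×6.5 rectangle (perimeter 70.00 mm); the cube at (0, 1) is absent (z outside [4, 28.5]); the cylinder at (7, -4) does not reach this height (z outside [11.5, 30.5]); Merging all regions: only the 28.5×6.5 cube is present, so the union is just that shape — boundary = 70.00 mm; the sphere at (11.5, 2.5): section is a regular 32-gon, circumradius = √(r²−h²) = √(11²−8.7²) = 6.731 (perimeter = 2·32·6.731·sin(180°/32) = 42.23 mm); After intersecting: the r=11 sphere at (11.5, 2.5) partially overlaps that combined region; clipping to the common part keeps 83.06 mm² — boundary = 36.96 mm. So its perimeter = 36.96 mm. Layer 43 (z = 4.3): the 28.5×6.5 cube contributes its full rectangle (perimeter 70.00 mm); the 28.5×24 cube at (0, 1) contributes its full rectangle (perimeter 105.00 mm); the cylinder at (7, -4) is not intersected at this z (z outside [11.5, 30.5]); Combining (union): the regions partially overlap (shared area 156.75 mm²), so the edge portions inside another operand are dropped and the merged outline is re-measured after clipping — boundary = 107.00 mm; the sphere at (11.5, 2.5): section is a regular 32-gon, circumradius = √(r²−h²) = √(11²−8.2²) = 7.332 (perimeter = 2·32·7.332·sin(180°/32) = 46.00 mm); After intersecting: the r=11 sphere at (11.5, 2.5) partially overlaps that combined region; clipping to the common part keeps 119.72 mm² — boundary = 41.84 mm. So its perimeter = 41.84 mm. Layer 43 is larger (41.84 vs 36.96 mm).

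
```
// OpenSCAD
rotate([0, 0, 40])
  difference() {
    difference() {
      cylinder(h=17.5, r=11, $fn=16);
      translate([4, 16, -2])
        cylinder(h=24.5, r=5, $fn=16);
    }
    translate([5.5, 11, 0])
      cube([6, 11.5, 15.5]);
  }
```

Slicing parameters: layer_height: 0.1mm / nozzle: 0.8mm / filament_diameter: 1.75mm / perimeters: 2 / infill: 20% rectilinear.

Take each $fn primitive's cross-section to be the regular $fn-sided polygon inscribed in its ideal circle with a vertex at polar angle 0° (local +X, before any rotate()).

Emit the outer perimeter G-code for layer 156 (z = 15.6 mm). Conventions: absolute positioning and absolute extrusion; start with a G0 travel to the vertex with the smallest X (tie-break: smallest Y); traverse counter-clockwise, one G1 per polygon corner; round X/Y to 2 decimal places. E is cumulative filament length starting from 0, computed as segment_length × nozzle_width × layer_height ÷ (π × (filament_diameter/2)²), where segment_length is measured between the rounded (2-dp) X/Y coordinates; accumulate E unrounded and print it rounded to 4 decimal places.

At z = 15.6 mm: the r=11 cylinder gives a regular 16-gon of circumradius 11 (constant along its height); the cylinder at (4, 16): section is a regular 16-gon, circumradius r=5; Subtracting the remaining from the first: starting from the r=11 cylinder, the r=5 cylinder at (4, 16) misses the remaining region (no effect) — 1 connected region; the cube at (5.5, 11) is absent (z outside [0, 15.5]); After the difference (first − rest): none of the subtracted shapes is present at this height, so that combined region is unchanged — 1 connected region; (rotated 40° about Z; rotation is an isometry so areas/perimeters/island counts are preserved). The outline is a single polygon with 16 vertices. Extrusion per mm of travel: 0.8 × 0.1 / (π × 0.875²) = 0.033260. Accumulating E over each segment gives final E = 2.2844.

G0 X-10.96 Y0.96 Z15.60
G1 X-10.49 Y-3.31 E0.1429
G1 X-8.43 Y-7.07 E0.2855
G1 X-5.08 Y-9.76 E0.4284
G1 X-0.96 Y-10.96 E0.5711
G1 X3.31 Y-10.49 E0.7140
G1 X7.07 Y-8.43 E0.8566
G1 X9.76 Y-5.08 E0.9995
G1 X10.96 Y-0.96 E1.1422
G1 X10.49 Y3.31 E1.2851
G1 X8.43 Y7.07 E1.4277
G1 X5.08 Y9.76 E1.5706
G1 X0.96 Y10.96 E1.7133
G1 X-3.31 Y10.49 E1.8562
G1 X-7.07 Y8.43 E1.9988
G1 X-9.76 Y5.08 E2.1417
G1 X-10.96 Y0.96 E2.2844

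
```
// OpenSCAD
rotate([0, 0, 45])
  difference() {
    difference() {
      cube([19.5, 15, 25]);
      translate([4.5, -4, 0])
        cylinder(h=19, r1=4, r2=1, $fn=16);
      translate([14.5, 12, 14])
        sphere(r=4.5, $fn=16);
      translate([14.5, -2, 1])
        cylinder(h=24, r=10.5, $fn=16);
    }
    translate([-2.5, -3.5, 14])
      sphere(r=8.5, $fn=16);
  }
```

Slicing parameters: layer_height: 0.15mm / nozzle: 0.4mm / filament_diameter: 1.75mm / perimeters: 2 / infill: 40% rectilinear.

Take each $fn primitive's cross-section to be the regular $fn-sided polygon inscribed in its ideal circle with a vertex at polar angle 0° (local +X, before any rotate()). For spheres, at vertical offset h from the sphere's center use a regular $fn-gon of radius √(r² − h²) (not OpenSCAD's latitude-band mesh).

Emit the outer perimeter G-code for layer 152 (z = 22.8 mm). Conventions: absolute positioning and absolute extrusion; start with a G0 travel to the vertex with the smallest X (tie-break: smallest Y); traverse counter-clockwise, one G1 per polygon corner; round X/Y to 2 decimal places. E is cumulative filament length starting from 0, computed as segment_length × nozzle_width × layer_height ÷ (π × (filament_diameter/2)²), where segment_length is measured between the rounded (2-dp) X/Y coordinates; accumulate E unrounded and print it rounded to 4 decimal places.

G0 X-10.61 Y10.61 Z22.80
G1 X0.00 Y0.00 E0.3743
G1 X3.11 Y3.11 E0.4840
G1 X1.97 Y4.82 E0.5353
G1 X1.17 Y8.84 E0.6375
G1 X1.97 Y12.86 E0.7398
G1 X4.24 Y16.26 E0.8417
G1 X7.65 Y18.54 E0.9441
G1 X8.81 Y18.77 E0.9736
G1 X3.18 Y24.40 E1.1722
G1 X-10.61 Y10.61 E1.6587

At z = 22.8 mm: the cube (footprint 19.5×15) is included at this height; the cone at (4.5, -4) is absent (z outside [0, 19]); the sphere at (14.5, 12) is absent (|z−center|=8.800 > r=4.5); the r=10.5 cylinder at (14.5, -2) gives a regular 16-gon of circumradius 10.5 (constant along its height); After the difference (first − rest): starting from the 19.5×15 cube, the r=10.5 cylinder at (14.5, -2) partially overlaps it — only the 103.57 mm² overlap (of its 337.53 mm²) is removed, clipping the outline — 1 connected region; the sphere at (-2.5, -3.5) is absent (|z−center|=8.800 > r=8.5); Taking the first minus the rest: none of the subtracted shapes is present at this height, so the result so far is unchanged — 1 connected region; (rotated 45° about Z; rotation is an isometry so areas/perimeters/island counts are preserved). The outline is a single polygon with 10 vertices. Extrusion per mm of travel: 0.4 × 0.15 / (π × 0.875²) = 0.024945. Accumulating E over each segment gives final E = 1.6587.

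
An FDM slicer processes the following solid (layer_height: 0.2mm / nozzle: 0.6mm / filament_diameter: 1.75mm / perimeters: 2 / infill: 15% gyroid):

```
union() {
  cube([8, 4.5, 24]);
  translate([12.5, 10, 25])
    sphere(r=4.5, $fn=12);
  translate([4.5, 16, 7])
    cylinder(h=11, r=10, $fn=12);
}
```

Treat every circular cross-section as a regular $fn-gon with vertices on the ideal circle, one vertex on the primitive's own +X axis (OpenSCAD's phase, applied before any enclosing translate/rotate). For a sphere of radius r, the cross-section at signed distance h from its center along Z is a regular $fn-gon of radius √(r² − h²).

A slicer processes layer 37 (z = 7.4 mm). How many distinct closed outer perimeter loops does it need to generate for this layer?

2

At z = 7.4 mm: the 8×4.5 cube contributes its full rectangle; the sphere at (12.5, 10) does not reach this height (|z−center|=17.600 > r=4.5); the r=10 cylinder at (4.5, 16) contributes a regular 12-gon of circumradius 10; Merging all regions: the 2 present regions are separate (no shared area or edge), so areas and boundary lengths simply add and each stays a separate island — 2 connected regions. The result has 2 disconnected regions.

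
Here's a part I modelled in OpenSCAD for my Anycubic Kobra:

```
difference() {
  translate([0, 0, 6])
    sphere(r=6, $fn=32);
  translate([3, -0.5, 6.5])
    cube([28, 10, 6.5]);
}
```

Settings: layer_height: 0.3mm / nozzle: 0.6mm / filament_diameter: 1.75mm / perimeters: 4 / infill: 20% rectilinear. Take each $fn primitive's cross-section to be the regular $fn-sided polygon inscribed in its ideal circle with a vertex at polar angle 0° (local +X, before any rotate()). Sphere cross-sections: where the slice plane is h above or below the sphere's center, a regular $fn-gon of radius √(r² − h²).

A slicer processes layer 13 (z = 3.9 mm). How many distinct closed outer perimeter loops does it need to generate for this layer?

At z = 3.9 mm: the r=6 sphere contributes a regular 32-gon of circumradius √(6²−2.1²) = 5.620; the cube at (3, -0.5) does not reach this height (z outside [6.5, 13]); After the difference (first − rest): none of the subtracted shapes is present at this height, so the r=6 sphere is unchanged — 1 connected region. The result has 1 disconnected region.

1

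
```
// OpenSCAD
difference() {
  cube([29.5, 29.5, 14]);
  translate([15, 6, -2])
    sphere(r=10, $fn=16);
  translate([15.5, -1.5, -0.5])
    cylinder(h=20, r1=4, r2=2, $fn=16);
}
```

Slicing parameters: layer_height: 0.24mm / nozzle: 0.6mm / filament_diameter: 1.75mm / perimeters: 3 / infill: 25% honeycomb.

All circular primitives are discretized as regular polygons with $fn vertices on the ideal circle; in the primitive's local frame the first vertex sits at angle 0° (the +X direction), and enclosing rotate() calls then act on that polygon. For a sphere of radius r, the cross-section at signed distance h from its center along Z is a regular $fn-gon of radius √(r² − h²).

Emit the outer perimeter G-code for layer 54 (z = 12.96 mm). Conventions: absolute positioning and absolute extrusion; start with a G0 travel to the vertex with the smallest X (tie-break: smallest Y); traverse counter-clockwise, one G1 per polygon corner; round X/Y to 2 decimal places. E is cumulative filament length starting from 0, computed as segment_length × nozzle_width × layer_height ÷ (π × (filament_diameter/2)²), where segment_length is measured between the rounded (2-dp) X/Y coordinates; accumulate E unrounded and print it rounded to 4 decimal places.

At z = 12.96 mm: the 29.5×29.5 cube contributes its full rectangle; the sphere at (15, 6) is not intersected at this z (|z−center|=14.960 > r=10); the cone at (15.5, -1.5): at t=0.673 of its height the radius interpolates to r₁+(r₂−r₁)t = 2.654, giving a regular 16-gon of that circumradius; After the difference (first − rest): starting from the 29.5×29.5 cube, the cone at (15.5, -1.5) partially overlaps it — only the 3.38 mm² overlap (of its 21.56 mm²) is removed, clipping the outline — 1 connected region. The outline is a single polygon with 11 vertices. Extrusion per mm of travel: 0.6 × 0.24 / (π × 0.875²) = 0.059868. Accumulating E over each segment gives final E = 7.1119.

G0 X0.00 Y0.00 Z12.96
G1 X13.37 Y0.00 E0.8004
G1 X13.62 Y0.38 E0.8277
G1 X14.48 Y0.95 E0.8894
G1 X15.50 Y1.15 E0.9517
G1 X16.52 Y0.95 E1.0139
G1 X17.38 Y0.38 E1.0757
G1 X17.63 Y0.00 E1.1029
G1 X29.50 Y0.00 E1.8135
G1 X29.50 Y29.50 E3.5796
G1 X0.00 Y29.50 E5.3458
G1 X0.00 Y0.00 E7.1119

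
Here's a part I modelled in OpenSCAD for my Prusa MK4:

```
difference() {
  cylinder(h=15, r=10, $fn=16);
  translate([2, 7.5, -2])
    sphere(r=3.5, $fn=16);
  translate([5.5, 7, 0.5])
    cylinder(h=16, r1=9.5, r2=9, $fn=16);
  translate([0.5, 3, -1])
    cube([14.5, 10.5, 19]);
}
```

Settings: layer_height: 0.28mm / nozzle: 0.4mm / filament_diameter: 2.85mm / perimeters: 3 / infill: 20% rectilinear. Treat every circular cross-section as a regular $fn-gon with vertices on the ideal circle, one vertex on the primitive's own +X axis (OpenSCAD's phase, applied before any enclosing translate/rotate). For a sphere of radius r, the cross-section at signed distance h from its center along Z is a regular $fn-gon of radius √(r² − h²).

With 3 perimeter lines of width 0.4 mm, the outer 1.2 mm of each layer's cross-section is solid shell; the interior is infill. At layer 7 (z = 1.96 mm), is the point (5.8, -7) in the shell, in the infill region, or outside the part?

shell

At z = 1.96 mm: the r=10 cylinder contributes a regular 16-gon of circumradius 10; the sphere at (2, 7.5) is not intersected at this z (|z−center|=3.960 > r=3.5); the cone at (5.5, 7) (r1=9.5→r2=9) has section circumradius 9.454 here — a regular 16-gon; the 14.5×10.5 cube at (0.5, 3) contributes its full rectangle; After the difference (first − rest): starting from the r=10 cylinder, the cone at (5.5, 7) partially overlaps it — only the 124.95 mm² overlap (of its 273.65 mm²) is removed, clipping the outline; the 14.5×10.5 cube at (0.5, 3) misses the remaining region (no effect) — 1 connected region. Overall, the cross-section is a single solid region. The nearest boundary edge runs (7.07, -7.07)→(3.83, -9.24); distance from the point to it = 0.77 mm. The point is inside the cross-section, 0.77 mm from the nearest boundary — within the 1.2 mm shell band (3 × 0.4).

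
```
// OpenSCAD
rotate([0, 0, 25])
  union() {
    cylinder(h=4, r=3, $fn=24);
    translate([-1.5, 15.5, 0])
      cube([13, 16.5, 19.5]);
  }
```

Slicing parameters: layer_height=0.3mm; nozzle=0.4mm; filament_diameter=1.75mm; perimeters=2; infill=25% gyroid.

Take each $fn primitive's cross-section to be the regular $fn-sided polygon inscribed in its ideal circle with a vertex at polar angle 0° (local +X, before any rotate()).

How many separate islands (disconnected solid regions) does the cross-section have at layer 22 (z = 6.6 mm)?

At z = 6.6 mm: the cylinder is not intersected at this z (z outside [0, 4]); the cube at (-1.5, 15.5) is present — its section is the full 13×16.5 rectangle; Merging all regions: only the 13×16.5 cube at (-1.5, 15.5) is present, so the union is just that shape — 1 connected region; (rotated 25° about Z; rotation is an isometry so areas/perimeters/island counts are preserved). Overall, the cross-section is a single solid region. Island count = 1.

1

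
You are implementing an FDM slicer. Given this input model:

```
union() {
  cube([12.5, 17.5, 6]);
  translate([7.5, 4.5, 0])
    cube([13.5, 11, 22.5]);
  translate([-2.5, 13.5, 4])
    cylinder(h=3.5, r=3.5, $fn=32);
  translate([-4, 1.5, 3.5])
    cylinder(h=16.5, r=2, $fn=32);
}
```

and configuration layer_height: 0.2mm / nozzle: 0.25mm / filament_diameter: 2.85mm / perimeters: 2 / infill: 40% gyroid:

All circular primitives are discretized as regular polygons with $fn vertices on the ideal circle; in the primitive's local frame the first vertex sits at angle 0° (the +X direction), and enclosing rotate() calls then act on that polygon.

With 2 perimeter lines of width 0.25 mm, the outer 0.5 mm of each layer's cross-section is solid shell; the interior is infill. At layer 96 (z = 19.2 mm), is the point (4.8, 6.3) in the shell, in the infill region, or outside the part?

At z = 19.2 mm: the cube is absent (z outside [0, 6]); the 13.5×11 cube at (7.5, 4.5) contributes its full rectangle; the cylinder at (-2.5, 13.5) does not reach this height (z outside [4, 7.5]); the r=2 cylinder at (-4, 1.5) gives a regular 32-gon of circumradius 2 (constant along its height); Combining (union): the 2 present regions are separate (no shared area or edge), so areas and boundary lengths simply add and each stays a separate island — 2 connected regions. Overall, the cross-section has 2 separate islands. The nearest boundary edge runs (7.50, 4.50)→(7.50, 15.50); distance from the point to it = 2.70 mm. The point is not inside any of the regions above, so it lies outside the cross-section (2.70 mm from the nearest boundary).

outside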